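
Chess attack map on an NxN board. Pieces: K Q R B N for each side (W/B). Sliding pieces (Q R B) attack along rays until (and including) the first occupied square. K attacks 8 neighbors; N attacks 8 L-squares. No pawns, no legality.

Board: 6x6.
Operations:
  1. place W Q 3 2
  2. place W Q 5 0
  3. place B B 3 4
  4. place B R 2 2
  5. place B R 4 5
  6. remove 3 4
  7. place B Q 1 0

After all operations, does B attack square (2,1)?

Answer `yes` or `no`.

Answer: yes

Derivation:
Op 1: place WQ@(3,2)
Op 2: place WQ@(5,0)
Op 3: place BB@(3,4)
Op 4: place BR@(2,2)
Op 5: place BR@(4,5)
Op 6: remove (3,4)
Op 7: place BQ@(1,0)
Per-piece attacks for B:
  BQ@(1,0): attacks (1,1) (1,2) (1,3) (1,4) (1,5) (2,0) (3,0) (4,0) (5,0) (0,0) (2,1) (3,2) (0,1) [ray(1,0) blocked at (5,0); ray(1,1) blocked at (3,2)]
  BR@(2,2): attacks (2,3) (2,4) (2,5) (2,1) (2,0) (3,2) (1,2) (0,2) [ray(1,0) blocked at (3,2)]
  BR@(4,5): attacks (4,4) (4,3) (4,2) (4,1) (4,0) (5,5) (3,5) (2,5) (1,5) (0,5)
B attacks (2,1): yes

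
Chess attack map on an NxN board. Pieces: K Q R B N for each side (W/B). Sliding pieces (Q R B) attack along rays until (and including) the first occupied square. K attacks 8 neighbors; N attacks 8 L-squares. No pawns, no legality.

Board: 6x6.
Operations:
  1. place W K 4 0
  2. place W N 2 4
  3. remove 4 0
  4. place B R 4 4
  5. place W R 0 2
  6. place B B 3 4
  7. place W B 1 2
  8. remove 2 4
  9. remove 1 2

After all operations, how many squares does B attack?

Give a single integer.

Op 1: place WK@(4,0)
Op 2: place WN@(2,4)
Op 3: remove (4,0)
Op 4: place BR@(4,4)
Op 5: place WR@(0,2)
Op 6: place BB@(3,4)
Op 7: place WB@(1,2)
Op 8: remove (2,4)
Op 9: remove (1,2)
Per-piece attacks for B:
  BB@(3,4): attacks (4,5) (4,3) (5,2) (2,5) (2,3) (1,2) (0,1)
  BR@(4,4): attacks (4,5) (4,3) (4,2) (4,1) (4,0) (5,4) (3,4) [ray(-1,0) blocked at (3,4)]
Union (12 distinct): (0,1) (1,2) (2,3) (2,5) (3,4) (4,0) (4,1) (4,2) (4,3) (4,5) (5,2) (5,4)

Answer: 12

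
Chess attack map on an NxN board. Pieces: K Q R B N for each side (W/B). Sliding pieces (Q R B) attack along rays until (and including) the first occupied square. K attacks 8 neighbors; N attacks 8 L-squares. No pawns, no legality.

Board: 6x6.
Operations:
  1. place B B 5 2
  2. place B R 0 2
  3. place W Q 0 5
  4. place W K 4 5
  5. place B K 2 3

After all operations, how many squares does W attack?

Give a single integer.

Answer: 13

Derivation:
Op 1: place BB@(5,2)
Op 2: place BR@(0,2)
Op 3: place WQ@(0,5)
Op 4: place WK@(4,5)
Op 5: place BK@(2,3)
Per-piece attacks for W:
  WQ@(0,5): attacks (0,4) (0,3) (0,2) (1,5) (2,5) (3,5) (4,5) (1,4) (2,3) [ray(0,-1) blocked at (0,2); ray(1,0) blocked at (4,5); ray(1,-1) blocked at (2,3)]
  WK@(4,5): attacks (4,4) (5,5) (3,5) (5,4) (3,4)
Union (13 distinct): (0,2) (0,3) (0,4) (1,4) (1,5) (2,3) (2,5) (3,4) (3,5) (4,4) (4,5) (5,4) (5,5)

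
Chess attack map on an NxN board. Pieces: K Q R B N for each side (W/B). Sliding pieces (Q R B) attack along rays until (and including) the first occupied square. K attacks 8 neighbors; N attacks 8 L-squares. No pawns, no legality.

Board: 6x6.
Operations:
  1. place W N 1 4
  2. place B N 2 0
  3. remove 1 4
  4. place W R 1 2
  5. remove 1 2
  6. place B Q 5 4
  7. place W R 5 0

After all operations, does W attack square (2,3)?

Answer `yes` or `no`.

Op 1: place WN@(1,4)
Op 2: place BN@(2,0)
Op 3: remove (1,4)
Op 4: place WR@(1,2)
Op 5: remove (1,2)
Op 6: place BQ@(5,4)
Op 7: place WR@(5,0)
Per-piece attacks for W:
  WR@(5,0): attacks (5,1) (5,2) (5,3) (5,4) (4,0) (3,0) (2,0) [ray(0,1) blocked at (5,4); ray(-1,0) blocked at (2,0)]
W attacks (2,3): no

Answer: no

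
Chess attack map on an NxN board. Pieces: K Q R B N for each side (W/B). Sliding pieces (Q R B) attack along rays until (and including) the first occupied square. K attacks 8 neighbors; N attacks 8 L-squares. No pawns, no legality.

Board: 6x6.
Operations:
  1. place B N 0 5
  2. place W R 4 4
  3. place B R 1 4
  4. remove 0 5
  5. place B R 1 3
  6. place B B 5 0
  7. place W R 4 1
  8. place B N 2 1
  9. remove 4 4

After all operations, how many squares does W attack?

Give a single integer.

Op 1: place BN@(0,5)
Op 2: place WR@(4,4)
Op 3: place BR@(1,4)
Op 4: remove (0,5)
Op 5: place BR@(1,3)
Op 6: place BB@(5,0)
Op 7: place WR@(4,1)
Op 8: place BN@(2,1)
Op 9: remove (4,4)
Per-piece attacks for W:
  WR@(4,1): attacks (4,2) (4,3) (4,4) (4,5) (4,0) (5,1) (3,1) (2,1) [ray(-1,0) blocked at (2,1)]
Union (8 distinct): (2,1) (3,1) (4,0) (4,2) (4,3) (4,4) (4,5) (5,1)

Answer: 8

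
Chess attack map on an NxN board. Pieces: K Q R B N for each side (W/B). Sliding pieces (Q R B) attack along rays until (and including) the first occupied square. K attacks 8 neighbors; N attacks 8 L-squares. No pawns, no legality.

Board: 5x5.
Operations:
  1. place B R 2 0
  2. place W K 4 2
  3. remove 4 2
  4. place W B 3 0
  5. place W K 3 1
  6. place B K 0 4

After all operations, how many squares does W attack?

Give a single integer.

Op 1: place BR@(2,0)
Op 2: place WK@(4,2)
Op 3: remove (4,2)
Op 4: place WB@(3,0)
Op 5: place WK@(3,1)
Op 6: place BK@(0,4)
Per-piece attacks for W:
  WB@(3,0): attacks (4,1) (2,1) (1,2) (0,3)
  WK@(3,1): attacks (3,2) (3,0) (4,1) (2,1) (4,2) (4,0) (2,2) (2,0)
Union (10 distinct): (0,3) (1,2) (2,0) (2,1) (2,2) (3,0) (3,2) (4,0) (4,1) (4,2)

Answer: 10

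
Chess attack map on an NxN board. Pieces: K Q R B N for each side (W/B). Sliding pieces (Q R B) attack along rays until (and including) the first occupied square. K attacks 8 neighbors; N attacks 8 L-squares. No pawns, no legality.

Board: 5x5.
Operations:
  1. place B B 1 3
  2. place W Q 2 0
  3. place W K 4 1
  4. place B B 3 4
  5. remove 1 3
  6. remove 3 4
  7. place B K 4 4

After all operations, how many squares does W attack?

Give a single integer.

Answer: 13

Derivation:
Op 1: place BB@(1,3)
Op 2: place WQ@(2,0)
Op 3: place WK@(4,1)
Op 4: place BB@(3,4)
Op 5: remove (1,3)
Op 6: remove (3,4)
Op 7: place BK@(4,4)
Per-piece attacks for W:
  WQ@(2,0): attacks (2,1) (2,2) (2,3) (2,4) (3,0) (4,0) (1,0) (0,0) (3,1) (4,2) (1,1) (0,2)
  WK@(4,1): attacks (4,2) (4,0) (3,1) (3,2) (3,0)
Union (13 distinct): (0,0) (0,2) (1,0) (1,1) (2,1) (2,2) (2,3) (2,4) (3,0) (3,1) (3,2) (4,0) (4,2)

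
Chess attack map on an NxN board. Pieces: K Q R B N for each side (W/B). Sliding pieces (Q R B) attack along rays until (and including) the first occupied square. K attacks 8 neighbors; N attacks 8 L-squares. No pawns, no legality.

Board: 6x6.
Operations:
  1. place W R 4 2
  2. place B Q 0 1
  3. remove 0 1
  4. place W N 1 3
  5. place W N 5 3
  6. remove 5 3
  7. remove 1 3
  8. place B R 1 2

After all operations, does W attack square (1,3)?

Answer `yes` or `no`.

Op 1: place WR@(4,2)
Op 2: place BQ@(0,1)
Op 3: remove (0,1)
Op 4: place WN@(1,3)
Op 5: place WN@(5,3)
Op 6: remove (5,3)
Op 7: remove (1,3)
Op 8: place BR@(1,2)
Per-piece attacks for W:
  WR@(4,2): attacks (4,3) (4,4) (4,5) (4,1) (4,0) (5,2) (3,2) (2,2) (1,2) [ray(-1,0) blocked at (1,2)]
W attacks (1,3): no

Answer: no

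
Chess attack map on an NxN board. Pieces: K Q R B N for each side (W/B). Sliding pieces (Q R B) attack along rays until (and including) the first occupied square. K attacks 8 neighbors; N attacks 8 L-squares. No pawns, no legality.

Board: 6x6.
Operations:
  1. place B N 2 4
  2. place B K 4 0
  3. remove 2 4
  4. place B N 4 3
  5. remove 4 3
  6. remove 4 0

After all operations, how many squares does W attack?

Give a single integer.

Answer: 0

Derivation:
Op 1: place BN@(2,4)
Op 2: place BK@(4,0)
Op 3: remove (2,4)
Op 4: place BN@(4,3)
Op 5: remove (4,3)
Op 6: remove (4,0)
Per-piece attacks for W:
Union (0 distinct): (none)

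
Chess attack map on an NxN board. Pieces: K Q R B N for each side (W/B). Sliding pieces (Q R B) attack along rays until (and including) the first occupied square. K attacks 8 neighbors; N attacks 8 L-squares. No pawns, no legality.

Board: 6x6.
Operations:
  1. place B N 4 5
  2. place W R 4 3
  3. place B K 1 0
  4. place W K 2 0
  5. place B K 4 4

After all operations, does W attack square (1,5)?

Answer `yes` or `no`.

Answer: no

Derivation:
Op 1: place BN@(4,5)
Op 2: place WR@(4,3)
Op 3: place BK@(1,0)
Op 4: place WK@(2,0)
Op 5: place BK@(4,4)
Per-piece attacks for W:
  WK@(2,0): attacks (2,1) (3,0) (1,0) (3,1) (1,1)
  WR@(4,3): attacks (4,4) (4,2) (4,1) (4,0) (5,3) (3,3) (2,3) (1,3) (0,3) [ray(0,1) blocked at (4,4)]
W attacks (1,5): no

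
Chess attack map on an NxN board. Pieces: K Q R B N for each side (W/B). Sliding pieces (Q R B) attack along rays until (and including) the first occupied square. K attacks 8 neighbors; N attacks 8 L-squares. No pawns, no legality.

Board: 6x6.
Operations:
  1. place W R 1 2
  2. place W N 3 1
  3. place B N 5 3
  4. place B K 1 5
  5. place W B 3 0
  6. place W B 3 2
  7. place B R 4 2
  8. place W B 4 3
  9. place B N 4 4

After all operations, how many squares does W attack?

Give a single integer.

Op 1: place WR@(1,2)
Op 2: place WN@(3,1)
Op 3: place BN@(5,3)
Op 4: place BK@(1,5)
Op 5: place WB@(3,0)
Op 6: place WB@(3,2)
Op 7: place BR@(4,2)
Op 8: place WB@(4,3)
Op 9: place BN@(4,4)
Per-piece attacks for W:
  WR@(1,2): attacks (1,3) (1,4) (1,5) (1,1) (1,0) (2,2) (3,2) (0,2) [ray(0,1) blocked at (1,5); ray(1,0) blocked at (3,2)]
  WB@(3,0): attacks (4,1) (5,2) (2,1) (1,2) [ray(-1,1) blocked at (1,2)]
  WN@(3,1): attacks (4,3) (5,2) (2,3) (1,2) (5,0) (1,0)
  WB@(3,2): attacks (4,3) (4,1) (5,0) (2,3) (1,4) (0,5) (2,1) (1,0) [ray(1,1) blocked at (4,3)]
  WB@(4,3): attacks (5,4) (5,2) (3,4) (2,5) (3,2) [ray(-1,-1) blocked at (3,2)]
Union (19 distinct): (0,2) (0,5) (1,0) (1,1) (1,2) (1,3) (1,4) (1,5) (2,1) (2,2) (2,3) (2,5) (3,2) (3,4) (4,1) (4,3) (5,0) (5,2) (5,4)

Answer: 19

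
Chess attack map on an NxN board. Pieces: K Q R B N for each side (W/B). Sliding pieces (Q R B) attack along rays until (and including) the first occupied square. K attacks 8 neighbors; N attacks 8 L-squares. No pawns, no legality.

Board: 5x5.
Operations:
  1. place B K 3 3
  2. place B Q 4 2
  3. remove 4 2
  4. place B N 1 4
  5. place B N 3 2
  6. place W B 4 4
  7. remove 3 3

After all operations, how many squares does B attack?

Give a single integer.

Op 1: place BK@(3,3)
Op 2: place BQ@(4,2)
Op 3: remove (4,2)
Op 4: place BN@(1,4)
Op 5: place BN@(3,2)
Op 6: place WB@(4,4)
Op 7: remove (3,3)
Per-piece attacks for B:
  BN@(1,4): attacks (2,2) (3,3) (0,2)
  BN@(3,2): attacks (4,4) (2,4) (1,3) (4,0) (2,0) (1,1)
Union (9 distinct): (0,2) (1,1) (1,3) (2,0) (2,2) (2,4) (3,3) (4,0) (4,4)

Answer: 9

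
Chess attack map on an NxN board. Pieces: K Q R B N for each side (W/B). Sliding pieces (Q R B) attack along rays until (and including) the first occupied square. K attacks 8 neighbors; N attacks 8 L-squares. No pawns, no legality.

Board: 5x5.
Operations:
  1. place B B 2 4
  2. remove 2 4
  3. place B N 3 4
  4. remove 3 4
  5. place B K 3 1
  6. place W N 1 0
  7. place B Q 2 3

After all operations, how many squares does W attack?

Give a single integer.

Op 1: place BB@(2,4)
Op 2: remove (2,4)
Op 3: place BN@(3,4)
Op 4: remove (3,4)
Op 5: place BK@(3,1)
Op 6: place WN@(1,0)
Op 7: place BQ@(2,3)
Per-piece attacks for W:
  WN@(1,0): attacks (2,2) (3,1) (0,2)
Union (3 distinct): (0,2) (2,2) (3,1)

Answer: 3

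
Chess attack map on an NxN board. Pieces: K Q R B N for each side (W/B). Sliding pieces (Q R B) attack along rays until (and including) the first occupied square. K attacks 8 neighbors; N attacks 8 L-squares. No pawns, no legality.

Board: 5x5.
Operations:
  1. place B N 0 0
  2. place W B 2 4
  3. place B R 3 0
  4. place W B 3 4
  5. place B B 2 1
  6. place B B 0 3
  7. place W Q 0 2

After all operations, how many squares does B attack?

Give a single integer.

Op 1: place BN@(0,0)
Op 2: place WB@(2,4)
Op 3: place BR@(3,0)
Op 4: place WB@(3,4)
Op 5: place BB@(2,1)
Op 6: place BB@(0,3)
Op 7: place WQ@(0,2)
Per-piece attacks for B:
  BN@(0,0): attacks (1,2) (2,1)
  BB@(0,3): attacks (1,4) (1,2) (2,1) [ray(1,-1) blocked at (2,1)]
  BB@(2,1): attacks (3,2) (4,3) (3,0) (1,2) (0,3) (1,0) [ray(1,-1) blocked at (3,0); ray(-1,1) blocked at (0,3)]
  BR@(3,0): attacks (3,1) (3,2) (3,3) (3,4) (4,0) (2,0) (1,0) (0,0) [ray(0,1) blocked at (3,4); ray(-1,0) blocked at (0,0)]
Union (14 distinct): (0,0) (0,3) (1,0) (1,2) (1,4) (2,0) (2,1) (3,0) (3,1) (3,2) (3,3) (3,4) (4,0) (4,3)

Answer: 14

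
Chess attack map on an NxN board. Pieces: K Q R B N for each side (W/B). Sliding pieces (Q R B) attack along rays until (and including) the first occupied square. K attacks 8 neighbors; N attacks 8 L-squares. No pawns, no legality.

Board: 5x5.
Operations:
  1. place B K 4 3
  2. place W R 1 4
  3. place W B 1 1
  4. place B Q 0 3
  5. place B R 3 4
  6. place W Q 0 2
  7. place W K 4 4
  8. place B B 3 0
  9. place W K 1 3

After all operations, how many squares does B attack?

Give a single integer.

Answer: 16

Derivation:
Op 1: place BK@(4,3)
Op 2: place WR@(1,4)
Op 3: place WB@(1,1)
Op 4: place BQ@(0,3)
Op 5: place BR@(3,4)
Op 6: place WQ@(0,2)
Op 7: place WK@(4,4)
Op 8: place BB@(3,0)
Op 9: place WK@(1,3)
Per-piece attacks for B:
  BQ@(0,3): attacks (0,4) (0,2) (1,3) (1,4) (1,2) (2,1) (3,0) [ray(0,-1) blocked at (0,2); ray(1,0) blocked at (1,3); ray(1,1) blocked at (1,4); ray(1,-1) blocked at (3,0)]
  BB@(3,0): attacks (4,1) (2,1) (1,2) (0,3) [ray(-1,1) blocked at (0,3)]
  BR@(3,4): attacks (3,3) (3,2) (3,1) (3,0) (4,4) (2,4) (1,4) [ray(0,-1) blocked at (3,0); ray(1,0) blocked at (4,4); ray(-1,0) blocked at (1,4)]
  BK@(4,3): attacks (4,4) (4,2) (3,3) (3,4) (3,2)
Union (16 distinct): (0,2) (0,3) (0,4) (1,2) (1,3) (1,4) (2,1) (2,4) (3,0) (3,1) (3,2) (3,3) (3,4) (4,1) (4,2) (4,4)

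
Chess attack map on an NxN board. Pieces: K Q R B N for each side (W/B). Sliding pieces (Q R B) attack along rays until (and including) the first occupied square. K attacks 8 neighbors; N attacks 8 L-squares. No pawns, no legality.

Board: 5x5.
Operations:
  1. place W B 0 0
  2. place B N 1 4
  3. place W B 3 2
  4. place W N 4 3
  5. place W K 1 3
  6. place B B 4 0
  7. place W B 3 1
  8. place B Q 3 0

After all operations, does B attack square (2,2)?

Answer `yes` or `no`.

Answer: yes

Derivation:
Op 1: place WB@(0,0)
Op 2: place BN@(1,4)
Op 3: place WB@(3,2)
Op 4: place WN@(4,3)
Op 5: place WK@(1,3)
Op 6: place BB@(4,0)
Op 7: place WB@(3,1)
Op 8: place BQ@(3,0)
Per-piece attacks for B:
  BN@(1,4): attacks (2,2) (3,3) (0,2)
  BQ@(3,0): attacks (3,1) (4,0) (2,0) (1,0) (0,0) (4,1) (2,1) (1,2) (0,3) [ray(0,1) blocked at (3,1); ray(1,0) blocked at (4,0); ray(-1,0) blocked at (0,0)]
  BB@(4,0): attacks (3,1) [ray(-1,1) blocked at (3,1)]
B attacks (2,2): yes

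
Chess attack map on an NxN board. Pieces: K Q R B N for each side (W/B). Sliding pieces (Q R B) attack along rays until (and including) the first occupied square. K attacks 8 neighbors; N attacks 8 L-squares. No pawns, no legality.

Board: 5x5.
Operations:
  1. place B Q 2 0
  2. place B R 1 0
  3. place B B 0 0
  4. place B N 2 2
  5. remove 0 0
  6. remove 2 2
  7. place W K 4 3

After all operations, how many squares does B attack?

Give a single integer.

Op 1: place BQ@(2,0)
Op 2: place BR@(1,0)
Op 3: place BB@(0,0)
Op 4: place BN@(2,2)
Op 5: remove (0,0)
Op 6: remove (2,2)
Op 7: place WK@(4,3)
Per-piece attacks for B:
  BR@(1,0): attacks (1,1) (1,2) (1,3) (1,4) (2,0) (0,0) [ray(1,0) blocked at (2,0)]
  BQ@(2,0): attacks (2,1) (2,2) (2,3) (2,4) (3,0) (4,0) (1,0) (3,1) (4,2) (1,1) (0,2) [ray(-1,0) blocked at (1,0)]
Union (16 distinct): (0,0) (0,2) (1,0) (1,1) (1,2) (1,3) (1,4) (2,0) (2,1) (2,2) (2,3) (2,4) (3,0) (3,1) (4,0) (4,2)

Answer: 16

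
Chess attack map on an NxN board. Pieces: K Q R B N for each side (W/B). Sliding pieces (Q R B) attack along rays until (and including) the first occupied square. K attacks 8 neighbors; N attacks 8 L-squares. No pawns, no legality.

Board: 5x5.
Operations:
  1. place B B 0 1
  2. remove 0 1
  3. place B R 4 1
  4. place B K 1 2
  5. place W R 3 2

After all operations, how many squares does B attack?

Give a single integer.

Answer: 13

Derivation:
Op 1: place BB@(0,1)
Op 2: remove (0,1)
Op 3: place BR@(4,1)
Op 4: place BK@(1,2)
Op 5: place WR@(3,2)
Per-piece attacks for B:
  BK@(1,2): attacks (1,3) (1,1) (2,2) (0,2) (2,3) (2,1) (0,3) (0,1)
  BR@(4,1): attacks (4,2) (4,3) (4,4) (4,0) (3,1) (2,1) (1,1) (0,1)
Union (13 distinct): (0,1) (0,2) (0,3) (1,1) (1,3) (2,1) (2,2) (2,3) (3,1) (4,0) (4,2) (4,3) (4,4)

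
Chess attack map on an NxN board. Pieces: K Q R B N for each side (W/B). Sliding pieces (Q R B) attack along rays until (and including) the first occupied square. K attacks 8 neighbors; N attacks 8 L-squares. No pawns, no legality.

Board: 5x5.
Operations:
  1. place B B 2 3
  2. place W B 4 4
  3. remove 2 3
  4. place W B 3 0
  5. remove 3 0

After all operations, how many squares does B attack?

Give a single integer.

Answer: 0

Derivation:
Op 1: place BB@(2,3)
Op 2: place WB@(4,4)
Op 3: remove (2,3)
Op 4: place WB@(3,0)
Op 5: remove (3,0)
Per-piece attacks for B:
Union (0 distinct): (none)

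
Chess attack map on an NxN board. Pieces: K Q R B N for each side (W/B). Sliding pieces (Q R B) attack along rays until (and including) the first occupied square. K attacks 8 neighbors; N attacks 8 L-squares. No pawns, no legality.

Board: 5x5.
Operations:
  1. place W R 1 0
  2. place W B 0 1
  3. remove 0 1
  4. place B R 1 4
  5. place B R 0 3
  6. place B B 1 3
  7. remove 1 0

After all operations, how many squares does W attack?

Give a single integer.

Answer: 0

Derivation:
Op 1: place WR@(1,0)
Op 2: place WB@(0,1)
Op 3: remove (0,1)
Op 4: place BR@(1,4)
Op 5: place BR@(0,3)
Op 6: place BB@(1,3)
Op 7: remove (1,0)
Per-piece attacks for W:
Union (0 distinct): (none)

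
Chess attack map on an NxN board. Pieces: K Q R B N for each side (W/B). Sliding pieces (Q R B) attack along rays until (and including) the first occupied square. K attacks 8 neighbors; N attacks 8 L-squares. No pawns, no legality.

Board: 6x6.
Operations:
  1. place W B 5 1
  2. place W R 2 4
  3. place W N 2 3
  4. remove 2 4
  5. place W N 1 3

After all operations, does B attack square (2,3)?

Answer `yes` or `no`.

Op 1: place WB@(5,1)
Op 2: place WR@(2,4)
Op 3: place WN@(2,3)
Op 4: remove (2,4)
Op 5: place WN@(1,3)
Per-piece attacks for B:
B attacks (2,3): no

Answer: no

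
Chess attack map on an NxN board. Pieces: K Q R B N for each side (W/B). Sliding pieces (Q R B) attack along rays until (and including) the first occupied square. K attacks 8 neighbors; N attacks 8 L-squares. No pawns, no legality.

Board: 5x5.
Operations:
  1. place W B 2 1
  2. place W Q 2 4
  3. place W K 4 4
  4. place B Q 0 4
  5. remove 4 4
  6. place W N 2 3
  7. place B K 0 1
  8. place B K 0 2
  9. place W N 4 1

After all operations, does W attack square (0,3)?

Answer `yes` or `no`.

Op 1: place WB@(2,1)
Op 2: place WQ@(2,4)
Op 3: place WK@(4,4)
Op 4: place BQ@(0,4)
Op 5: remove (4,4)
Op 6: place WN@(2,3)
Op 7: place BK@(0,1)
Op 8: place BK@(0,2)
Op 9: place WN@(4,1)
Per-piece attacks for W:
  WB@(2,1): attacks (3,2) (4,3) (3,0) (1,2) (0,3) (1,0)
  WN@(2,3): attacks (4,4) (0,4) (3,1) (4,2) (1,1) (0,2)
  WQ@(2,4): attacks (2,3) (3,4) (4,4) (1,4) (0,4) (3,3) (4,2) (1,3) (0,2) [ray(0,-1) blocked at (2,3); ray(-1,0) blocked at (0,4); ray(-1,-1) blocked at (0,2)]
  WN@(4,1): attacks (3,3) (2,2) (2,0)
W attacks (0,3): yes

Answer: yes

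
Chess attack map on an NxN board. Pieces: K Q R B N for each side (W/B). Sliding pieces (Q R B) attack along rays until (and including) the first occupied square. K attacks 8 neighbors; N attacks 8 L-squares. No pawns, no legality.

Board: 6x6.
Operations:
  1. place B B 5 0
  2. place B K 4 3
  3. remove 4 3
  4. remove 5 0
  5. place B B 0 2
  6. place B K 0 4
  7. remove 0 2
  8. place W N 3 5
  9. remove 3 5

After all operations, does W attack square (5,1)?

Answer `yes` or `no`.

Op 1: place BB@(5,0)
Op 2: place BK@(4,3)
Op 3: remove (4,3)
Op 4: remove (5,0)
Op 5: place BB@(0,2)
Op 6: place BK@(0,4)
Op 7: remove (0,2)
Op 8: place WN@(3,5)
Op 9: remove (3,5)
Per-piece attacks for W:
W attacks (5,1): no

Answer: no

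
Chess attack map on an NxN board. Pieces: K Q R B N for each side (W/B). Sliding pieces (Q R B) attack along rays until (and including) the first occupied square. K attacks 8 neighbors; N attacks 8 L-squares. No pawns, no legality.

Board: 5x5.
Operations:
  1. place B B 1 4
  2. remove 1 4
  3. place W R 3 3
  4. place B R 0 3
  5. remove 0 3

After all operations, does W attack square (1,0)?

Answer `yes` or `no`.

Answer: no

Derivation:
Op 1: place BB@(1,4)
Op 2: remove (1,4)
Op 3: place WR@(3,3)
Op 4: place BR@(0,3)
Op 5: remove (0,3)
Per-piece attacks for W:
  WR@(3,3): attacks (3,4) (3,2) (3,1) (3,0) (4,3) (2,3) (1,3) (0,3)
W attacks (1,0): no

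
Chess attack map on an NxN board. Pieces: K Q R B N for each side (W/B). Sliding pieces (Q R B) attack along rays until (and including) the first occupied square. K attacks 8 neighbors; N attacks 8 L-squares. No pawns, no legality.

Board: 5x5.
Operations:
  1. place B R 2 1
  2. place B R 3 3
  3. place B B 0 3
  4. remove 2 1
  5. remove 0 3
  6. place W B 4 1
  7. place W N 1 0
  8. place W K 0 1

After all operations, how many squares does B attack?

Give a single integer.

Op 1: place BR@(2,1)
Op 2: place BR@(3,3)
Op 3: place BB@(0,3)
Op 4: remove (2,1)
Op 5: remove (0,3)
Op 6: place WB@(4,1)
Op 7: place WN@(1,0)
Op 8: place WK@(0,1)
Per-piece attacks for B:
  BR@(3,3): attacks (3,4) (3,2) (3,1) (3,0) (4,3) (2,3) (1,3) (0,3)
Union (8 distinct): (0,3) (1,3) (2,3) (3,0) (3,1) (3,2) (3,4) (4,3)

Answer: 8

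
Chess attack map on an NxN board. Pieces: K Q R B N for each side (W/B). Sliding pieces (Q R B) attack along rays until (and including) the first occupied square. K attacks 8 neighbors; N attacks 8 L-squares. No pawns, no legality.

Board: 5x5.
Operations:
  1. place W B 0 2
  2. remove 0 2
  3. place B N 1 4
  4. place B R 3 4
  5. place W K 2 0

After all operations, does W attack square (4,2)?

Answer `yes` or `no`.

Answer: no

Derivation:
Op 1: place WB@(0,2)
Op 2: remove (0,2)
Op 3: place BN@(1,4)
Op 4: place BR@(3,4)
Op 5: place WK@(2,0)
Per-piece attacks for W:
  WK@(2,0): attacks (2,1) (3,0) (1,0) (3,1) (1,1)
W attacks (4,2): no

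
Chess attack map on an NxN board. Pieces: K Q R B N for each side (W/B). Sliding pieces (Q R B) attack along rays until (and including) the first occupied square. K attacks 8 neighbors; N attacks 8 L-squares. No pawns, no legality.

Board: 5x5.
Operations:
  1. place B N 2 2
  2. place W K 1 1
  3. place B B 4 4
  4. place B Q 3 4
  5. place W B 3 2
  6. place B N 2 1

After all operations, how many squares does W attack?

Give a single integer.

Answer: 12

Derivation:
Op 1: place BN@(2,2)
Op 2: place WK@(1,1)
Op 3: place BB@(4,4)
Op 4: place BQ@(3,4)
Op 5: place WB@(3,2)
Op 6: place BN@(2,1)
Per-piece attacks for W:
  WK@(1,1): attacks (1,2) (1,0) (2,1) (0,1) (2,2) (2,0) (0,2) (0,0)
  WB@(3,2): attacks (4,3) (4,1) (2,3) (1,4) (2,1) [ray(-1,-1) blocked at (2,1)]
Union (12 distinct): (0,0) (0,1) (0,2) (1,0) (1,2) (1,4) (2,0) (2,1) (2,2) (2,3) (4,1) (4,3)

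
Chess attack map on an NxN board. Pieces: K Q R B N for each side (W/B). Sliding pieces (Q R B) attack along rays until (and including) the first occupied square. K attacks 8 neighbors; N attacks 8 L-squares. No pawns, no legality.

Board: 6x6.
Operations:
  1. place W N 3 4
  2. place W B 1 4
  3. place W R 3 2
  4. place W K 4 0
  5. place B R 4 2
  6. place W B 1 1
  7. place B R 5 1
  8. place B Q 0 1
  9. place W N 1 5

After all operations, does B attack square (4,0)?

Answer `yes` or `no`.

Answer: yes

Derivation:
Op 1: place WN@(3,4)
Op 2: place WB@(1,4)
Op 3: place WR@(3,2)
Op 4: place WK@(4,0)
Op 5: place BR@(4,2)
Op 6: place WB@(1,1)
Op 7: place BR@(5,1)
Op 8: place BQ@(0,1)
Op 9: place WN@(1,5)
Per-piece attacks for B:
  BQ@(0,1): attacks (0,2) (0,3) (0,4) (0,5) (0,0) (1,1) (1,2) (2,3) (3,4) (1,0) [ray(1,0) blocked at (1,1); ray(1,1) blocked at (3,4)]
  BR@(4,2): attacks (4,3) (4,4) (4,5) (4,1) (4,0) (5,2) (3,2) [ray(0,-1) blocked at (4,0); ray(-1,0) blocked at (3,2)]
  BR@(5,1): attacks (5,2) (5,3) (5,4) (5,5) (5,0) (4,1) (3,1) (2,1) (1,1) [ray(-1,0) blocked at (1,1)]
B attacks (4,0): yes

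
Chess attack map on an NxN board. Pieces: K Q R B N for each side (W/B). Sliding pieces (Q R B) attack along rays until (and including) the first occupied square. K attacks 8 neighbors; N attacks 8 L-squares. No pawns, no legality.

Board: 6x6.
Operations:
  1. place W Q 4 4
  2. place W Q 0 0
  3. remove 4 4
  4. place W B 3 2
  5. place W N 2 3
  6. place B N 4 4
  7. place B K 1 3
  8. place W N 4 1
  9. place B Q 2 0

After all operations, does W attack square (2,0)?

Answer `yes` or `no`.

Op 1: place WQ@(4,4)
Op 2: place WQ@(0,0)
Op 3: remove (4,4)
Op 4: place WB@(3,2)
Op 5: place WN@(2,3)
Op 6: place BN@(4,4)
Op 7: place BK@(1,3)
Op 8: place WN@(4,1)
Op 9: place BQ@(2,0)
Per-piece attacks for W:
  WQ@(0,0): attacks (0,1) (0,2) (0,3) (0,4) (0,5) (1,0) (2,0) (1,1) (2,2) (3,3) (4,4) [ray(1,0) blocked at (2,0); ray(1,1) blocked at (4,4)]
  WN@(2,3): attacks (3,5) (4,4) (1,5) (0,4) (3,1) (4,2) (1,1) (0,2)
  WB@(3,2): attacks (4,3) (5,4) (4,1) (2,3) (2,1) (1,0) [ray(1,-1) blocked at (4,1); ray(-1,1) blocked at (2,3)]
  WN@(4,1): attacks (5,3) (3,3) (2,2) (2,0)
W attacks (2,0): yes

Answer: yes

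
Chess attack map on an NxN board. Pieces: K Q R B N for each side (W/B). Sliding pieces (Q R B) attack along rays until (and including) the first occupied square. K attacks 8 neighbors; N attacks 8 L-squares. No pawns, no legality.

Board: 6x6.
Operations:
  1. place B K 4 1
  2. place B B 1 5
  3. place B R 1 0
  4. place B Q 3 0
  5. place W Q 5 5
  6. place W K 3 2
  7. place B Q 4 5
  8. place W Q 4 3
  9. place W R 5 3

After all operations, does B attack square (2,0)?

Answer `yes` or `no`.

Op 1: place BK@(4,1)
Op 2: place BB@(1,5)
Op 3: place BR@(1,0)
Op 4: place BQ@(3,0)
Op 5: place WQ@(5,5)
Op 6: place WK@(3,2)
Op 7: place BQ@(4,5)
Op 8: place WQ@(4,3)
Op 9: place WR@(5,3)
Per-piece attacks for B:
  BR@(1,0): attacks (1,1) (1,2) (1,3) (1,4) (1,5) (2,0) (3,0) (0,0) [ray(0,1) blocked at (1,5); ray(1,0) blocked at (3,0)]
  BB@(1,5): attacks (2,4) (3,3) (4,2) (5,1) (0,4)
  BQ@(3,0): attacks (3,1) (3,2) (4,0) (5,0) (2,0) (1,0) (4,1) (2,1) (1,2) (0,3) [ray(0,1) blocked at (3,2); ray(-1,0) blocked at (1,0); ray(1,1) blocked at (4,1)]
  BK@(4,1): attacks (4,2) (4,0) (5,1) (3,1) (5,2) (5,0) (3,2) (3,0)
  BQ@(4,5): attacks (4,4) (4,3) (5,5) (3,5) (2,5) (1,5) (5,4) (3,4) (2,3) (1,2) (0,1) [ray(0,-1) blocked at (4,3); ray(1,0) blocked at (5,5); ray(-1,0) blocked at (1,5)]
B attacks (2,0): yes

Answer: yes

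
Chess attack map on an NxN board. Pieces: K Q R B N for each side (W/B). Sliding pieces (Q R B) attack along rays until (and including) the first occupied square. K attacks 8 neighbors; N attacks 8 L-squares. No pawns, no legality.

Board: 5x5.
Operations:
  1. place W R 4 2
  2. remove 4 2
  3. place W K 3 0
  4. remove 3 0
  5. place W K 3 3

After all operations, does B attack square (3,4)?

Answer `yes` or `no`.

Op 1: place WR@(4,2)
Op 2: remove (4,2)
Op 3: place WK@(3,0)
Op 4: remove (3,0)
Op 5: place WK@(3,3)
Per-piece attacks for B:
B attacks (3,4): no

Answer: no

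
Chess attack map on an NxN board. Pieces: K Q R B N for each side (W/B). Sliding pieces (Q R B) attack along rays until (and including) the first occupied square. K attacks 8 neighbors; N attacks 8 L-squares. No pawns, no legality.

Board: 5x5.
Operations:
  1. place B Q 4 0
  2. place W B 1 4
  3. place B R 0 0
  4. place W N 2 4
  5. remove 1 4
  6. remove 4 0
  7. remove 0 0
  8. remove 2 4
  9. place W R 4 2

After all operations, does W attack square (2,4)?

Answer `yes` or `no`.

Op 1: place BQ@(4,0)
Op 2: place WB@(1,4)
Op 3: place BR@(0,0)
Op 4: place WN@(2,4)
Op 5: remove (1,4)
Op 6: remove (4,0)
Op 7: remove (0,0)
Op 8: remove (2,4)
Op 9: place WR@(4,2)
Per-piece attacks for W:
  WR@(4,2): attacks (4,3) (4,4) (4,1) (4,0) (3,2) (2,2) (1,2) (0,2)
W attacks (2,4): no

Answer: no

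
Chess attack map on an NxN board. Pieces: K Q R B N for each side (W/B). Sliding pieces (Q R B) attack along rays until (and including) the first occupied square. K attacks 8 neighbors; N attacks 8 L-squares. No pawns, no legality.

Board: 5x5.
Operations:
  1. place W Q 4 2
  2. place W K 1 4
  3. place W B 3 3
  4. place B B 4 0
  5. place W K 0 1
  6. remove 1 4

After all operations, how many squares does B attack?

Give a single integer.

Op 1: place WQ@(4,2)
Op 2: place WK@(1,4)
Op 3: place WB@(3,3)
Op 4: place BB@(4,0)
Op 5: place WK@(0,1)
Op 6: remove (1,4)
Per-piece attacks for B:
  BB@(4,0): attacks (3,1) (2,2) (1,3) (0,4)
Union (4 distinct): (0,4) (1,3) (2,2) (3,1)

Answer: 4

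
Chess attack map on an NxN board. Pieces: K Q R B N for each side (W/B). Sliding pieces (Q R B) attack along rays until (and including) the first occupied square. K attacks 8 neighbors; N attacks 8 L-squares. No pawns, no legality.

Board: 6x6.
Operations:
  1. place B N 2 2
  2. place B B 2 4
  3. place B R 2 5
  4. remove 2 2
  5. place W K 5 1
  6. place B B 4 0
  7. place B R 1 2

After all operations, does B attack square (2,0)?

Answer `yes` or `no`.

Op 1: place BN@(2,2)
Op 2: place BB@(2,4)
Op 3: place BR@(2,5)
Op 4: remove (2,2)
Op 5: place WK@(5,1)
Op 6: place BB@(4,0)
Op 7: place BR@(1,2)
Per-piece attacks for B:
  BR@(1,2): attacks (1,3) (1,4) (1,5) (1,1) (1,0) (2,2) (3,2) (4,2) (5,2) (0,2)
  BB@(2,4): attacks (3,5) (3,3) (4,2) (5,1) (1,5) (1,3) (0,2) [ray(1,-1) blocked at (5,1)]
  BR@(2,5): attacks (2,4) (3,5) (4,5) (5,5) (1,5) (0,5) [ray(0,-1) blocked at (2,4)]
  BB@(4,0): attacks (5,1) (3,1) (2,2) (1,3) (0,4) [ray(1,1) blocked at (5,1)]
B attacks (2,0): no

Answer: no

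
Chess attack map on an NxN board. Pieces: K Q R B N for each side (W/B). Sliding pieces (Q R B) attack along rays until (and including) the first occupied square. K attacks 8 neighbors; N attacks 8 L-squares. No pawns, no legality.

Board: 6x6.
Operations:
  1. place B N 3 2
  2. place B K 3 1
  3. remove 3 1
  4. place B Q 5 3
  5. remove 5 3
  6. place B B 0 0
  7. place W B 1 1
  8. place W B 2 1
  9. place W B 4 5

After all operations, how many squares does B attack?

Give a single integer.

Answer: 8

Derivation:
Op 1: place BN@(3,2)
Op 2: place BK@(3,1)
Op 3: remove (3,1)
Op 4: place BQ@(5,3)
Op 5: remove (5,3)
Op 6: place BB@(0,0)
Op 7: place WB@(1,1)
Op 8: place WB@(2,1)
Op 9: place WB@(4,5)
Per-piece attacks for B:
  BB@(0,0): attacks (1,1) [ray(1,1) blocked at (1,1)]
  BN@(3,2): attacks (4,4) (5,3) (2,4) (1,3) (4,0) (5,1) (2,0) (1,1)
Union (8 distinct): (1,1) (1,3) (2,0) (2,4) (4,0) (4,4) (5,1) (5,3)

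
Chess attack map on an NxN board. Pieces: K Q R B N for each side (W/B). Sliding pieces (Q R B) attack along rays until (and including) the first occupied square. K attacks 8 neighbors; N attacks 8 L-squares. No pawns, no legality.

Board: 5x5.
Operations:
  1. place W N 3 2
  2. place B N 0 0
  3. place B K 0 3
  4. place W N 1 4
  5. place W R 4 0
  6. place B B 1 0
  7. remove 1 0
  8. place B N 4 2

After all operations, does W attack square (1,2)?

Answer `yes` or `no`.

Op 1: place WN@(3,2)
Op 2: place BN@(0,0)
Op 3: place BK@(0,3)
Op 4: place WN@(1,4)
Op 5: place WR@(4,0)
Op 6: place BB@(1,0)
Op 7: remove (1,0)
Op 8: place BN@(4,2)
Per-piece attacks for W:
  WN@(1,4): attacks (2,2) (3,3) (0,2)
  WN@(3,2): attacks (4,4) (2,4) (1,3) (4,0) (2,0) (1,1)
  WR@(4,0): attacks (4,1) (4,2) (3,0) (2,0) (1,0) (0,0) [ray(0,1) blocked at (4,2); ray(-1,0) blocked at (0,0)]
W attacks (1,2): no

Answer: no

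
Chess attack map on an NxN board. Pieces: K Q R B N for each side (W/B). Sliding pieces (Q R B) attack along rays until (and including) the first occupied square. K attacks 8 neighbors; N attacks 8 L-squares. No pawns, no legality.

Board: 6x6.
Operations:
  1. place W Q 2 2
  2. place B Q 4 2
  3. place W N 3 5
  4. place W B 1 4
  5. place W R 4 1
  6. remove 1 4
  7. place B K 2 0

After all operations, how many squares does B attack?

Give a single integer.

Answer: 18

Derivation:
Op 1: place WQ@(2,2)
Op 2: place BQ@(4,2)
Op 3: place WN@(3,5)
Op 4: place WB@(1,4)
Op 5: place WR@(4,1)
Op 6: remove (1,4)
Op 7: place BK@(2,0)
Per-piece attacks for B:
  BK@(2,0): attacks (2,1) (3,0) (1,0) (3,1) (1,1)
  BQ@(4,2): attacks (4,3) (4,4) (4,5) (4,1) (5,2) (3,2) (2,2) (5,3) (5,1) (3,3) (2,4) (1,5) (3,1) (2,0) [ray(0,-1) blocked at (4,1); ray(-1,0) blocked at (2,2); ray(-1,-1) blocked at (2,0)]
Union (18 distinct): (1,0) (1,1) (1,5) (2,0) (2,1) (2,2) (2,4) (3,0) (3,1) (3,2) (3,3) (4,1) (4,3) (4,4) (4,5) (5,1) (5,2) (5,3)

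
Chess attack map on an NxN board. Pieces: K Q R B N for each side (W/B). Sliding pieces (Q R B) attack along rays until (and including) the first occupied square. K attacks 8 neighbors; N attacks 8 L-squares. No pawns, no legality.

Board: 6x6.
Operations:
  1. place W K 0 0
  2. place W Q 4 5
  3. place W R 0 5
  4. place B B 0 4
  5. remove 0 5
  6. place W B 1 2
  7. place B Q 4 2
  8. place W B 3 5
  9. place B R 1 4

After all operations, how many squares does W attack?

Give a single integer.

Answer: 20

Derivation:
Op 1: place WK@(0,0)
Op 2: place WQ@(4,5)
Op 3: place WR@(0,5)
Op 4: place BB@(0,4)
Op 5: remove (0,5)
Op 6: place WB@(1,2)
Op 7: place BQ@(4,2)
Op 8: place WB@(3,5)
Op 9: place BR@(1,4)
Per-piece attacks for W:
  WK@(0,0): attacks (0,1) (1,0) (1,1)
  WB@(1,2): attacks (2,3) (3,4) (4,5) (2,1) (3,0) (0,3) (0,1) [ray(1,1) blocked at (4,5)]
  WB@(3,5): attacks (4,4) (5,3) (2,4) (1,3) (0,2)
  WQ@(4,5): attacks (4,4) (4,3) (4,2) (5,5) (3,5) (5,4) (3,4) (2,3) (1,2) [ray(0,-1) blocked at (4,2); ray(-1,0) blocked at (3,5); ray(-1,-1) blocked at (1,2)]
Union (20 distinct): (0,1) (0,2) (0,3) (1,0) (1,1) (1,2) (1,3) (2,1) (2,3) (2,4) (3,0) (3,4) (3,5) (4,2) (4,3) (4,4) (4,5) (5,3) (5,4) (5,5)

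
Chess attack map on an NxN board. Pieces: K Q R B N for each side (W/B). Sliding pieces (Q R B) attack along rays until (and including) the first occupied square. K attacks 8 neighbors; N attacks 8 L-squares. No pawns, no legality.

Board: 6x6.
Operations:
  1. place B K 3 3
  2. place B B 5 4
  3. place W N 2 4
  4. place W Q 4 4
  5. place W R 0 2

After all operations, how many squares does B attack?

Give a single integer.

Op 1: place BK@(3,3)
Op 2: place BB@(5,4)
Op 3: place WN@(2,4)
Op 4: place WQ@(4,4)
Op 5: place WR@(0,2)
Per-piece attacks for B:
  BK@(3,3): attacks (3,4) (3,2) (4,3) (2,3) (4,4) (4,2) (2,4) (2,2)
  BB@(5,4): attacks (4,5) (4,3) (3,2) (2,1) (1,0)
Union (11 distinct): (1,0) (2,1) (2,2) (2,3) (2,4) (3,2) (3,4) (4,2) (4,3) (4,4) (4,5)

Answer: 11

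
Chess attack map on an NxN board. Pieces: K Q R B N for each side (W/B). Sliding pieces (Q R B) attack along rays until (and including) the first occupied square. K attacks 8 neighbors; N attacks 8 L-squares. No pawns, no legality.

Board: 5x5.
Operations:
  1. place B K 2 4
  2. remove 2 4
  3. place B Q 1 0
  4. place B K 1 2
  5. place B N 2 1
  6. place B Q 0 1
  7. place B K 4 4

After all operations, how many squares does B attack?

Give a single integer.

Op 1: place BK@(2,4)
Op 2: remove (2,4)
Op 3: place BQ@(1,0)
Op 4: place BK@(1,2)
Op 5: place BN@(2,1)
Op 6: place BQ@(0,1)
Op 7: place BK@(4,4)
Per-piece attacks for B:
  BQ@(0,1): attacks (0,2) (0,3) (0,4) (0,0) (1,1) (2,1) (1,2) (1,0) [ray(1,0) blocked at (2,1); ray(1,1) blocked at (1,2); ray(1,-1) blocked at (1,0)]
  BQ@(1,0): attacks (1,1) (1,2) (2,0) (3,0) (4,0) (0,0) (2,1) (0,1) [ray(0,1) blocked at (1,2); ray(1,1) blocked at (2,1); ray(-1,1) blocked at (0,1)]
  BK@(1,2): attacks (1,3) (1,1) (2,2) (0,2) (2,3) (2,1) (0,3) (0,1)
  BN@(2,1): attacks (3,3) (4,2) (1,3) (0,2) (4,0) (0,0)
  BK@(4,4): attacks (4,3) (3,4) (3,3)
Union (19 distinct): (0,0) (0,1) (0,2) (0,3) (0,4) (1,0) (1,1) (1,2) (1,3) (2,0) (2,1) (2,2) (2,3) (3,0) (3,3) (3,4) (4,0) (4,2) (4,3)

Answer: 19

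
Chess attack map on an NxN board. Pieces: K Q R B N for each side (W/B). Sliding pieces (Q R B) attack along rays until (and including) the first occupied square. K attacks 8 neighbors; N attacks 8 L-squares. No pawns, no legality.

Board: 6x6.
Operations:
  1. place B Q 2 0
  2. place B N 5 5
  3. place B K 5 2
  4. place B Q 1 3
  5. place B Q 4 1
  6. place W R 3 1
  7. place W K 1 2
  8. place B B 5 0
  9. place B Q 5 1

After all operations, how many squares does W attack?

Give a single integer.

Answer: 14

Derivation:
Op 1: place BQ@(2,0)
Op 2: place BN@(5,5)
Op 3: place BK@(5,2)
Op 4: place BQ@(1,3)
Op 5: place BQ@(4,1)
Op 6: place WR@(3,1)
Op 7: place WK@(1,2)
Op 8: place BB@(5,0)
Op 9: place BQ@(5,1)
Per-piece attacks for W:
  WK@(1,2): attacks (1,3) (1,1) (2,2) (0,2) (2,3) (2,1) (0,3) (0,1)
  WR@(3,1): attacks (3,2) (3,3) (3,4) (3,5) (3,0) (4,1) (2,1) (1,1) (0,1) [ray(1,0) blocked at (4,1)]
Union (14 distinct): (0,1) (0,2) (0,3) (1,1) (1,3) (2,1) (2,2) (2,3) (3,0) (3,2) (3,3) (3,4) (3,5) (4,1)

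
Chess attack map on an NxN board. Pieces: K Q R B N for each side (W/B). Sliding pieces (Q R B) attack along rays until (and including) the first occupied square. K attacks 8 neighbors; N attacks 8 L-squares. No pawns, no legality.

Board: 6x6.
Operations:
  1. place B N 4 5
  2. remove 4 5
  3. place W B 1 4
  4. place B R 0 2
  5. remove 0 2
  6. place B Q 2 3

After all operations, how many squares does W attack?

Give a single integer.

Answer: 4

Derivation:
Op 1: place BN@(4,5)
Op 2: remove (4,5)
Op 3: place WB@(1,4)
Op 4: place BR@(0,2)
Op 5: remove (0,2)
Op 6: place BQ@(2,3)
Per-piece attacks for W:
  WB@(1,4): attacks (2,5) (2,3) (0,5) (0,3) [ray(1,-1) blocked at (2,3)]
Union (4 distinct): (0,3) (0,5) (2,3) (2,5)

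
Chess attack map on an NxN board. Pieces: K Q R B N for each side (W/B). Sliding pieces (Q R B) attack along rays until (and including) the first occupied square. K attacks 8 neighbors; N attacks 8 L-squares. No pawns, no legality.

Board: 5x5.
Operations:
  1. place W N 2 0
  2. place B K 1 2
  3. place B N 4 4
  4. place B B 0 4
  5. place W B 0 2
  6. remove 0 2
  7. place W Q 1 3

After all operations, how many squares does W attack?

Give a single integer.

Op 1: place WN@(2,0)
Op 2: place BK@(1,2)
Op 3: place BN@(4,4)
Op 4: place BB@(0,4)
Op 5: place WB@(0,2)
Op 6: remove (0,2)
Op 7: place WQ@(1,3)
Per-piece attacks for W:
  WQ@(1,3): attacks (1,4) (1,2) (2,3) (3,3) (4,3) (0,3) (2,4) (2,2) (3,1) (4,0) (0,4) (0,2) [ray(0,-1) blocked at (1,2); ray(-1,1) blocked at (0,4)]
  WN@(2,0): attacks (3,2) (4,1) (1,2) (0,1)
Union (15 distinct): (0,1) (0,2) (0,3) (0,4) (1,2) (1,4) (2,2) (2,3) (2,4) (3,1) (3,2) (3,3) (4,0) (4,1) (4,3)

Answer: 15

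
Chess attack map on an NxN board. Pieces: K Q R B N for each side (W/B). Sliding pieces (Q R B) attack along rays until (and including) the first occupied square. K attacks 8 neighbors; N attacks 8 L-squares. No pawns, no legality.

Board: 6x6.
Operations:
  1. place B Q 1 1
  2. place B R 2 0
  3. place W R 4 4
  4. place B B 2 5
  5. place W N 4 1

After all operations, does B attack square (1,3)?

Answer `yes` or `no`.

Answer: yes

Derivation:
Op 1: place BQ@(1,1)
Op 2: place BR@(2,0)
Op 3: place WR@(4,4)
Op 4: place BB@(2,5)
Op 5: place WN@(4,1)
Per-piece attacks for B:
  BQ@(1,1): attacks (1,2) (1,3) (1,4) (1,5) (1,0) (2,1) (3,1) (4,1) (0,1) (2,2) (3,3) (4,4) (2,0) (0,2) (0,0) [ray(1,0) blocked at (4,1); ray(1,1) blocked at (4,4); ray(1,-1) blocked at (2,0)]
  BR@(2,0): attacks (2,1) (2,2) (2,3) (2,4) (2,5) (3,0) (4,0) (5,0) (1,0) (0,0) [ray(0,1) blocked at (2,5)]
  BB@(2,5): attacks (3,4) (4,3) (5,2) (1,4) (0,3)
B attacks (1,3): yes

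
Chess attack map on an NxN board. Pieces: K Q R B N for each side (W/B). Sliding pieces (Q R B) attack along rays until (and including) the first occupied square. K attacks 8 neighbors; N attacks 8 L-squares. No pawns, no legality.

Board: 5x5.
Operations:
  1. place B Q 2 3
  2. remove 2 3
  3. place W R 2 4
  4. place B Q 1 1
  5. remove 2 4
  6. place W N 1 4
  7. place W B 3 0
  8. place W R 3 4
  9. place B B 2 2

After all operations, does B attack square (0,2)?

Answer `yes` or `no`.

Op 1: place BQ@(2,3)
Op 2: remove (2,3)
Op 3: place WR@(2,4)
Op 4: place BQ@(1,1)
Op 5: remove (2,4)
Op 6: place WN@(1,4)
Op 7: place WB@(3,0)
Op 8: place WR@(3,4)
Op 9: place BB@(2,2)
Per-piece attacks for B:
  BQ@(1,1): attacks (1,2) (1,3) (1,4) (1,0) (2,1) (3,1) (4,1) (0,1) (2,2) (2,0) (0,2) (0,0) [ray(0,1) blocked at (1,4); ray(1,1) blocked at (2,2)]
  BB@(2,2): attacks (3,3) (4,4) (3,1) (4,0) (1,3) (0,4) (1,1) [ray(-1,-1) blocked at (1,1)]
B attacks (0,2): yes

Answer: yes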